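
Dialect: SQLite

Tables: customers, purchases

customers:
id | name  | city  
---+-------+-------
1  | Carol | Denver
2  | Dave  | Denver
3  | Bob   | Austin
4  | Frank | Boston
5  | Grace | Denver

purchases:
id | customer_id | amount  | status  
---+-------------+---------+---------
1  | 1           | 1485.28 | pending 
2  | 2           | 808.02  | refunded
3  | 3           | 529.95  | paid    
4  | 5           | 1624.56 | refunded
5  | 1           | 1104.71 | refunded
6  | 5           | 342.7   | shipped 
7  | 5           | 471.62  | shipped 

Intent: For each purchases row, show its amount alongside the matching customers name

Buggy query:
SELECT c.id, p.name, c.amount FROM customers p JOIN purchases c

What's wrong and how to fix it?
Bug: Missing join condition: each purchases row is matched to all customers rows instead of just its own

Fix: Specify the join condition linking the foreign key to the parent id

Corrected query:
SELECT c.id, p.name, c.amount FROM customers p JOIN purchases c ON c.customer_id = p.id

Result:
id | name  | amount 
---+-------+--------
1  | Carol | 1485.28
2  | Dave  | 808.02 
3  | Bob   | 529.95 
4  | Grace | 1624.56
5  | Carol | 1104.71
6  | Grace | 342.7  
7  | Grace | 471.62 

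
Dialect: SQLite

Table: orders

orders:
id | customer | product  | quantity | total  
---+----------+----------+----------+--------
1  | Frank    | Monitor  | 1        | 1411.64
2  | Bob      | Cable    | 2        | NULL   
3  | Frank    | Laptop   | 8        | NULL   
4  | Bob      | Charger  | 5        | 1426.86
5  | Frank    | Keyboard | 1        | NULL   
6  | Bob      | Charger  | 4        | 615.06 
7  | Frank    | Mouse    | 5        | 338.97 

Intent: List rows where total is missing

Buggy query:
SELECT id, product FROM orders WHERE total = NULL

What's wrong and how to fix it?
Bug: '= NULL' is always unknown in SQL three-valued logic, so no rows match

Fix: Use IS NULL to test for NULL

Corrected query:
SELECT id, product FROM orders WHERE total IS NULL

Result:
id | product 
---+---------
2  | Cable   
3  | Laptop  
5  | Keyboard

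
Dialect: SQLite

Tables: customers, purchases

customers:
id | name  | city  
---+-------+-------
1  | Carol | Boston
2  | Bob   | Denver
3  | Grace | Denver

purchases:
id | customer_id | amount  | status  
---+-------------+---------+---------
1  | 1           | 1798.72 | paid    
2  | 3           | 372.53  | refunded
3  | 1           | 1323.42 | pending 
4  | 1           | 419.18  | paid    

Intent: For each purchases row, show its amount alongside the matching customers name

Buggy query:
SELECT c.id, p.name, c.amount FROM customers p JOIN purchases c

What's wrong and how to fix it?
Bug: JOIN with no ON clause produces a cartesian product; every purchases row pairs with every customers row

Fix: Specify the join condition linking the foreign key to the parent id

Corrected query:
SELECT c.id, p.name, c.amount FROM customers p JOIN purchases c ON c.customer_id = p.id

Result:
id | name  | amount 
---+-------+--------
1  | Carol | 1798.72
2  | Grace | 372.53 
3  | Carol | 1323.42
4  | Carol | 419.18 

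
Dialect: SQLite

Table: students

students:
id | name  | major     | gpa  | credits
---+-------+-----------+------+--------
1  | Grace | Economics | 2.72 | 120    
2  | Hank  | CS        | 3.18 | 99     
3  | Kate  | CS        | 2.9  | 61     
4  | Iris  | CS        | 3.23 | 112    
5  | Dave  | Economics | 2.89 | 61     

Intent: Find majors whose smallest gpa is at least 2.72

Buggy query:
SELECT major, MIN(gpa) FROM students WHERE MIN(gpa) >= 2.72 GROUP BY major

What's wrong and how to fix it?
Bug: MIN() in WHERE is a misuse of aggregate

Fix: Replace WHERE with HAVING after the GROUP BY

Corrected query:
SELECT major, MIN(gpa) FROM students GROUP BY major HAVING MIN(gpa) >= 2.72

Result:
major     | MIN(gpa)
----------+---------
CS        | 2.9     
Economics | 2.72    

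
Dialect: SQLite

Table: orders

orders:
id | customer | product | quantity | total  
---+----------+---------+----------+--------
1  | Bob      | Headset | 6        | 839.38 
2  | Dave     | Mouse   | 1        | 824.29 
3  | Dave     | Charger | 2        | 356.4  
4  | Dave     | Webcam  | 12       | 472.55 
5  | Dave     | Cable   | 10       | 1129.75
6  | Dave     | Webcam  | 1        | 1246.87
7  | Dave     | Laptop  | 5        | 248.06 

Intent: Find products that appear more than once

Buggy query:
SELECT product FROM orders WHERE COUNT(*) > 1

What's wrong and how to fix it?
Bug: WHERE can't reference COUNT(*); aggregates are computed after WHERE

Fix: Group first, then use HAVING for the count condition

Corrected query:
SELECT product FROM orders GROUP BY product HAVING COUNT(*) > 1

Result:
product
-------
Webcam 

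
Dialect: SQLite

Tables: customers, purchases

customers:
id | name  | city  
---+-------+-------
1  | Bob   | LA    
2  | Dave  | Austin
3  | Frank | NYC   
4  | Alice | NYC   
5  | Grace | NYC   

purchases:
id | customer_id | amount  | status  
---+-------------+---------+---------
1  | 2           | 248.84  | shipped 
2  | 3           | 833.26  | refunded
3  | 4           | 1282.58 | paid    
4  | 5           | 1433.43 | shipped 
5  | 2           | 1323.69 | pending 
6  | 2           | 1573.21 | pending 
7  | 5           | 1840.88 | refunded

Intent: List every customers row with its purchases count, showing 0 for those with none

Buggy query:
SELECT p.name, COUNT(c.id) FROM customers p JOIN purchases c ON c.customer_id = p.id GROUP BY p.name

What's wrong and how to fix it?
Bug: An inner join excludes parents with zero children

Fix: Use LEFT JOIN so parents without children still appear (COUNT(c.id) gives 0)

Corrected query:
SELECT p.name, COUNT(c.id) FROM customers p LEFT JOIN purchases c ON c.customer_id = p.id GROUP BY p.name

Result:
name  | COUNT(c.id)
------+------------
Alice | 1          
Bob   | 0          
Dave  | 3          
Frank | 1          
Grace | 2          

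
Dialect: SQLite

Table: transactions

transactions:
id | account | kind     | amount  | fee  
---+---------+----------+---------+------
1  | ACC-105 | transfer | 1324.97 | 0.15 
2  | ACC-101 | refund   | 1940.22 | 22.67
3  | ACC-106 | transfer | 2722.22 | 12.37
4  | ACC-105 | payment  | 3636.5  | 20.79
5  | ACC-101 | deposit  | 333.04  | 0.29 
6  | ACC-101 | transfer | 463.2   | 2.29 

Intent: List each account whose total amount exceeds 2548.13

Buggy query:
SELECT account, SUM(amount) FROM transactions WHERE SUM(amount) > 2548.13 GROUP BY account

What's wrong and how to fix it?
Bug: WHERE runs before GROUP BY, so aggregates aren't available there

Fix: Use HAVING (which filters groups after aggregation) instead of WHERE

Corrected query:
SELECT account, SUM(amount) FROM transactions GROUP BY account HAVING SUM(amount) > 2548.13

Result:
account | SUM(amount)
--------+------------
ACC-101 | 2736.46    
ACC-105 | 4961.47    
ACC-106 | 2722.22    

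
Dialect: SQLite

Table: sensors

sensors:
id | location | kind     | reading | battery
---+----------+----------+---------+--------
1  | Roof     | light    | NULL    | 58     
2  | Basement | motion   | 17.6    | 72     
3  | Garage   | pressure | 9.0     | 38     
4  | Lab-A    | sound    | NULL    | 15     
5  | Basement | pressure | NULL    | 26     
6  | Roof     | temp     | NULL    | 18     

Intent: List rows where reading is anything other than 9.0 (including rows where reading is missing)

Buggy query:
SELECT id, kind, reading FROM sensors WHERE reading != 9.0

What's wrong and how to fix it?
Bug: Inequality against NULL is unknown, not true; rows with NULL are dropped

Fix: Handle NULL separately with IS NULL alongside the inequality

Corrected query:
SELECT id, kind, reading FROM sensors WHERE reading != 9.0 OR reading IS NULL

Result:
id | kind     | reading
---+----------+--------
1  | light    | NULL   
2  | motion   | 17.6   
4  | sound    | NULL   
5  | pressure | NULL   
6  | temp     | NULL   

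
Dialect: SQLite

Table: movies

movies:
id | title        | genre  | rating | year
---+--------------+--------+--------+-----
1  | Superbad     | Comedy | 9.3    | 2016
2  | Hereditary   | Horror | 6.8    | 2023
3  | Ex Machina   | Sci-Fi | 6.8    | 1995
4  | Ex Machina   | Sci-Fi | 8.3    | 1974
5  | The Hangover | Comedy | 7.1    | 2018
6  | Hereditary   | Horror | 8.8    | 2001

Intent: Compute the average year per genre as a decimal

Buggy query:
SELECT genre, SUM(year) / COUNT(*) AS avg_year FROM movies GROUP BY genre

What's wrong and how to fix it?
Bug: SUM(year) and COUNT(*) are both integers; the division truncates the fractional part

Fix: Multiply by 1.0 (or CAST to REAL) to force floating-point division

Corrected query:
SELECT genre, SUM(year) * 1.0 / COUNT(*) AS avg_year FROM movies GROUP BY genre

Result:
genre  | avg_year
-------+---------
Comedy | 2017    
Horror | 2012    
Sci-Fi | 1984.5  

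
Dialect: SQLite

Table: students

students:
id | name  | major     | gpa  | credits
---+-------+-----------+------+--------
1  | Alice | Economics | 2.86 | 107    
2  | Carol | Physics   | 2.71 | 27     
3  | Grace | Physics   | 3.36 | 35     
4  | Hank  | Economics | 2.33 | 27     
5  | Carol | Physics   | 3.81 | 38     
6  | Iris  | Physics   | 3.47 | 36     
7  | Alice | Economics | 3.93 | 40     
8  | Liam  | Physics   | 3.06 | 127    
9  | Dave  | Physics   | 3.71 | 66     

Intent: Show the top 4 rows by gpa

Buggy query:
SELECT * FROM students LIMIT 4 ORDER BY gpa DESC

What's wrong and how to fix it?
Bug: ORDER BY cannot follow LIMIT; LIMIT is the final clause

Fix: Swap the clauses: ORDER BY first, then LIMIT

Corrected query:
SELECT * FROM students ORDER BY gpa DESC LIMIT 4

Result:
id | name  | major     | gpa  | credits
---+-------+-----------+------+--------
7  | Alice | Economics | 3.93 | 40     
5  | Carol | Physics   | 3.81 | 38     
9  | Dave  | Physics   | 3.71 | 66     
6  | Iris  | Physics   | 3.47 | 36     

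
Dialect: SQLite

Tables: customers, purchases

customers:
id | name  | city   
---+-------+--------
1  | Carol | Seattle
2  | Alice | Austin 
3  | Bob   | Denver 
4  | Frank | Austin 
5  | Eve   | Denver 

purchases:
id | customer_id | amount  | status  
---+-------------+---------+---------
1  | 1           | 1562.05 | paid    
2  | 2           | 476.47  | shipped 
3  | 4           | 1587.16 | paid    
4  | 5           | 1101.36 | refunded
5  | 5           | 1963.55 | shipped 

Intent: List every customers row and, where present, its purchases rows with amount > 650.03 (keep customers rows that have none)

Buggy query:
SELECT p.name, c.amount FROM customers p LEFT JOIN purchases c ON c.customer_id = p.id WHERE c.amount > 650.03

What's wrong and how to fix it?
Bug: Filtering c.amount in WHERE discards the NULL rows produced by LEFT JOIN, turning it into an inner join

Fix: Put 'c.amount > 650.03' in the JOIN's ON clause instead of WHERE

Corrected query:
SELECT p.name, c.amount FROM customers p LEFT JOIN purchases c ON c.customer_id = p.id AND c.amount > 650.03

Result:
name  | amount 
------+--------
Carol | 1562.05
Alice | NULL   
Bob   | NULL   
Frank | 1587.16
Eve   | 1101.36
Eve   | 1963.55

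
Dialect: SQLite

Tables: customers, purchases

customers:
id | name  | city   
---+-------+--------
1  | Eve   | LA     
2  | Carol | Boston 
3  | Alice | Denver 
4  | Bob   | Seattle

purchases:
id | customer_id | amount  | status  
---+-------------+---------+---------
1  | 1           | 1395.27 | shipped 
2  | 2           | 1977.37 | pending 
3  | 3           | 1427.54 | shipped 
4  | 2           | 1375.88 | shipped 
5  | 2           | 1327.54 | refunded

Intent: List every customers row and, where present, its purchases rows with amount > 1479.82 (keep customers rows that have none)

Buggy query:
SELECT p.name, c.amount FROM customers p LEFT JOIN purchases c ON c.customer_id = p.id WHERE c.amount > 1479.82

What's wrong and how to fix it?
Bug: Filtering c.amount in WHERE discards the NULL rows produced by LEFT JOIN, turning it into an inner join

Fix: Move the right-table condition into the ON clause so unmatched parents are kept

Corrected query:
SELECT p.name, c.amount FROM customers p LEFT JOIN purchases c ON c.customer_id = p.id AND c.amount > 1479.82

Result:
name  | amount 
------+--------
Eve   | NULL   
Carol | 1977.37
Alice | NULL   
Bob   | NULL   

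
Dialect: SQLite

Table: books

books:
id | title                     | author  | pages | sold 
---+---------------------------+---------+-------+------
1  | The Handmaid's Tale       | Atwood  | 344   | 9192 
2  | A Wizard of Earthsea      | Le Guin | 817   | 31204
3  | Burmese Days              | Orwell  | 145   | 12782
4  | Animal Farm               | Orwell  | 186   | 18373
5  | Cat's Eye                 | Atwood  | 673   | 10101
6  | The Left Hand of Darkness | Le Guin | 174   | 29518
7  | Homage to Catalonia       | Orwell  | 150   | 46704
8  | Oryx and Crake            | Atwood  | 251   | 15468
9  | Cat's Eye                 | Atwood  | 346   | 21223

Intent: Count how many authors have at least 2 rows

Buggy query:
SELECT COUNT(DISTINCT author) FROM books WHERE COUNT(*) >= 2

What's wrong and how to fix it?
Bug: WHERE filters individual rows, not groups, so a group-level COUNT is invalid there

Fix: Use a subquery that GROUPs and filters with HAVING, then count its rows

Corrected query:
SELECT COUNT(*) FROM (SELECT author FROM books GROUP BY author HAVING COUNT(*) >= 2)

Result:
COUNT(*)
--------
3       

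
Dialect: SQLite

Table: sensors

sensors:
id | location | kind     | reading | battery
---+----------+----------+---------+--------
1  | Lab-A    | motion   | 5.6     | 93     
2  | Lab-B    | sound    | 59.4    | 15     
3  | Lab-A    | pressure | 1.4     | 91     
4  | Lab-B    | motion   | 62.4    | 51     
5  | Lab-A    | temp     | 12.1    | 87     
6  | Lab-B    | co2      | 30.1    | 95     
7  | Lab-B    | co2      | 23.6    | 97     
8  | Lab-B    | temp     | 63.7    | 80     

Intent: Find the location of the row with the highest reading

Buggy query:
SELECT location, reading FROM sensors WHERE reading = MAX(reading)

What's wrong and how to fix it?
Bug: WHERE is evaluated per row; an aggregate over the whole table isn't defined there

Fix: Wrap MAX in a scalar subquery so WHERE compares against a single value

Corrected query:
SELECT location, reading FROM sensors WHERE reading = (SELECT MAX(reading) FROM sensors)

Result:
location | reading
---------+--------
Lab-B    | 63.7   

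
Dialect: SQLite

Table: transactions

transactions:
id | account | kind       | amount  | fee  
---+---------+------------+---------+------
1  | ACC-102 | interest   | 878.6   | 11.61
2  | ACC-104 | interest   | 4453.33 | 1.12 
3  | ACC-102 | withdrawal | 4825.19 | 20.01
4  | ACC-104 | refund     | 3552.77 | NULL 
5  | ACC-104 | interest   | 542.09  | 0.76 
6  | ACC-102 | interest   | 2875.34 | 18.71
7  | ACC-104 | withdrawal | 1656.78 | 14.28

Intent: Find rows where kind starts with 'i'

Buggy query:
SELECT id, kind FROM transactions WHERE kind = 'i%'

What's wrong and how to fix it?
Bug: Wildcards only work with LIKE; '=' treats '%' as a literal character

Fix: Use LIKE for wildcard pattern matching

Corrected query:
SELECT id, kind FROM transactions WHERE kind LIKE 'i%'

Result:
id | kind    
---+---------
1  | interest
2  | interest
5  | interest
6  | interest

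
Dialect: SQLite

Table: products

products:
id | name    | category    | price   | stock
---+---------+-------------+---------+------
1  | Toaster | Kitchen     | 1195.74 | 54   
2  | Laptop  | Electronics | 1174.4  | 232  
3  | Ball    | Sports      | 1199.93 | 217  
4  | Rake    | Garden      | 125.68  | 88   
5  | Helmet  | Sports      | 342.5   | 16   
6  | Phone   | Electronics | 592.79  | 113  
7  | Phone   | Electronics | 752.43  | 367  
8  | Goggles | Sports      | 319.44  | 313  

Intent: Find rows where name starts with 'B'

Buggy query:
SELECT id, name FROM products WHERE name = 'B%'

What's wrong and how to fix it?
Bug: '=' compares the literal string including the % character; pattern matching needs LIKE

Fix: Replace '=' with LIKE so 'B%' is treated as a pattern

Corrected query:
SELECT id, name FROM products WHERE name LIKE 'B%'

Result:
id | name
---+-----
3  | Ball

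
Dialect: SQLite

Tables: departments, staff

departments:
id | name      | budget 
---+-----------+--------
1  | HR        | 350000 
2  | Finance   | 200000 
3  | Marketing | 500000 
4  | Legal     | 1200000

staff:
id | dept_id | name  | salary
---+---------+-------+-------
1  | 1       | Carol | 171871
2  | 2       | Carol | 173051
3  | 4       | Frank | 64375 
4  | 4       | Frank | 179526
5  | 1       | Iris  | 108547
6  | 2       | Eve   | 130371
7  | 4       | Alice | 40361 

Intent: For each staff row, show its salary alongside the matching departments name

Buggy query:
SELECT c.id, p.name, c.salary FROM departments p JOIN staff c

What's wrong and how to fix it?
Bug: Missing join condition: each staff row is matched to all departments rows instead of just its own

Fix: Add ON c.dept_id = p.id to the JOIN

Corrected query:
SELECT c.id, p.name, c.salary FROM departments p JOIN staff c ON c.dept_id = p.id

Result:
id | name    | salary
---+---------+-------
1  | HR      | 171871
2  | Finance | 173051
3  | Legal   | 64375 
4  | Legal   | 179526
5  | HR      | 108547
6  | Finance | 130371
7  | Legal   | 40361 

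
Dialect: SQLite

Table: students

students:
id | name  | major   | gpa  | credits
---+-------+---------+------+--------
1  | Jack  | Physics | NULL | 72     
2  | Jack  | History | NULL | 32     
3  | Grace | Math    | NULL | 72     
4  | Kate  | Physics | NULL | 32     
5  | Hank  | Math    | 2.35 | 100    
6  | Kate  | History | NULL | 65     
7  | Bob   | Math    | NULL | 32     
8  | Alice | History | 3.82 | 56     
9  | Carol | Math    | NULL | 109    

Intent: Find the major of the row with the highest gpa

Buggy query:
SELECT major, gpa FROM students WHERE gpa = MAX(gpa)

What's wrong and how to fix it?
Bug: WHERE is evaluated per row; an aggregate over the whole table isn't defined there

Fix: Use a subquery: WHERE gpa = (SELECT MAX(gpa) FROM students)

Corrected query:
SELECT major, gpa FROM students WHERE gpa = (SELECT MAX(gpa) FROM students)

Result:
major   | gpa 
--------+-----
History | 3.82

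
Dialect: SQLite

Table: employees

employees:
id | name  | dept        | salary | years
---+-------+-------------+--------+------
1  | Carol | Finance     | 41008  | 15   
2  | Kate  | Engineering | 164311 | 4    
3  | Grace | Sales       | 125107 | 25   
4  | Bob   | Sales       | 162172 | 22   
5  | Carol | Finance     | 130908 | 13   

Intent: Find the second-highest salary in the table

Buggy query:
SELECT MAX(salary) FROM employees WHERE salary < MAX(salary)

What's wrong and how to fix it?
Bug: MAX(salary) on the right of the comparison is an aggregate-in-WHERE error

Fix: Compute the overall MAX in a subquery, then take MAX of rows below it

Corrected query:
SELECT MAX(salary) FROM employees WHERE salary < (SELECT MAX(salary) FROM employees)

Result:
MAX(salary)
-----------
162172     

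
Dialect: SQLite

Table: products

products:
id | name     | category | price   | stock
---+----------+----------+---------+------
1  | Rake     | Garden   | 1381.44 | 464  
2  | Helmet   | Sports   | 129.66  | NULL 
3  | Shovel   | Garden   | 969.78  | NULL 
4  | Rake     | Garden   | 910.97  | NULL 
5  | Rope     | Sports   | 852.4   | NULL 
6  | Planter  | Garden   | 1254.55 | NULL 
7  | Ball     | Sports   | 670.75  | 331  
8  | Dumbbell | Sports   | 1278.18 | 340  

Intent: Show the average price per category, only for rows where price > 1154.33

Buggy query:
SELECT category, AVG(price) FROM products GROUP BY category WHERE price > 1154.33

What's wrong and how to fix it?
Bug: Row-level WHERE must come before GROUP BY in the clause order

Fix: Place WHERE between FROM and GROUP BY

Corrected query:
SELECT category, AVG(price) FROM products WHERE price > 1154.33 GROUP BY category

Result:
category | AVG(price)
---------+-----------
Garden   | 1317.995  
Sports   | 1278.18   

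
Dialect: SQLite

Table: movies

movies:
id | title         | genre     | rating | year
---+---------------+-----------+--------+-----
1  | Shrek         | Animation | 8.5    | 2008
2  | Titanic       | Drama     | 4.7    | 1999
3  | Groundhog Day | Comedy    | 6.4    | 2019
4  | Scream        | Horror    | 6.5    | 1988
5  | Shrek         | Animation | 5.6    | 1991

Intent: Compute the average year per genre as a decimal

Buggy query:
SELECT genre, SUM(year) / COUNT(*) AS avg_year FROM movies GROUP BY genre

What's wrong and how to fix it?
Bug: Both operands are integers, so '/' performs integer division and truncates

Fix: Multiply by 1.0 (or CAST to REAL) to force floating-point division

Corrected query:
SELECT genre, SUM(year) * 1.0 / COUNT(*) AS avg_year FROM movies GROUP BY genre

Result:
genre     | avg_year
----------+---------
Animation | 1999.5  
Comedy    | 2019    
Drama     | 1999    
Horror    | 1988    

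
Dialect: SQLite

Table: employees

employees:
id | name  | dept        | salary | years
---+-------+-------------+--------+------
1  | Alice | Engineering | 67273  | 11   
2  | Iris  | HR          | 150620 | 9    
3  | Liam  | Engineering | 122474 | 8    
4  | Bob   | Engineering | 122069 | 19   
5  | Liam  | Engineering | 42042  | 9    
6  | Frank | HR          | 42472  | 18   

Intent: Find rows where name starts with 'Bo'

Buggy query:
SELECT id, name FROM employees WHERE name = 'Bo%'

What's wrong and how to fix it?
Bug: '=' compares the literal string including the % character; pattern matching needs LIKE

Fix: Replace '=' with LIKE so 'Bo%' is treated as a pattern

Corrected query:
SELECT id, name FROM employees WHERE name LIKE 'Bo%'

Result:
id | name
---+-----
4  | Bob 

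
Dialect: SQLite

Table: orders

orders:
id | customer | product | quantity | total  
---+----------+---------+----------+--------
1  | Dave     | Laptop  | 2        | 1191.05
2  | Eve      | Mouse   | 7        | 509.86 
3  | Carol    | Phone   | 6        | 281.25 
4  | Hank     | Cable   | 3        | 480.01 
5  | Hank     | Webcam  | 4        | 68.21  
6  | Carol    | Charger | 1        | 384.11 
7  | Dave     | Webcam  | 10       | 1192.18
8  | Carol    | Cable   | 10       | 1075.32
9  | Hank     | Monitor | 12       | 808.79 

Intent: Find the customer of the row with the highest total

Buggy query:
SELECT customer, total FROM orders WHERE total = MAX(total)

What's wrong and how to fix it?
Bug: WHERE is evaluated per row; an aggregate over the whole table isn't defined there

Fix: Wrap MAX in a scalar subquery so WHERE compares against a single value

Corrected query:
SELECT customer, total FROM orders WHERE total = (SELECT MAX(total) FROM orders)

Result:
customer | total  
---------+--------
Dave     | 1192.18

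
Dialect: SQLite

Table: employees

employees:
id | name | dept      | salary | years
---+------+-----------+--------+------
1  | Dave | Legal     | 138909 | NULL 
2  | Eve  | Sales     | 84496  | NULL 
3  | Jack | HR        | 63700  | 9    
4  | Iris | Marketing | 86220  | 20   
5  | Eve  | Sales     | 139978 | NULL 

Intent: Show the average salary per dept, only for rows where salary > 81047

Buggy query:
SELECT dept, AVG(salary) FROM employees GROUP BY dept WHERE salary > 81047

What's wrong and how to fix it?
Bug: Row-level WHERE must come before GROUP BY in the clause order

Fix: Place WHERE between FROM and GROUP BY

Corrected query:
SELECT dept, AVG(salary) FROM employees WHERE salary > 81047 GROUP BY dept

Result:
dept      | AVG(salary)
----------+------------
Legal     | 138909     
Marketing | 86220      
Sales     | 112237     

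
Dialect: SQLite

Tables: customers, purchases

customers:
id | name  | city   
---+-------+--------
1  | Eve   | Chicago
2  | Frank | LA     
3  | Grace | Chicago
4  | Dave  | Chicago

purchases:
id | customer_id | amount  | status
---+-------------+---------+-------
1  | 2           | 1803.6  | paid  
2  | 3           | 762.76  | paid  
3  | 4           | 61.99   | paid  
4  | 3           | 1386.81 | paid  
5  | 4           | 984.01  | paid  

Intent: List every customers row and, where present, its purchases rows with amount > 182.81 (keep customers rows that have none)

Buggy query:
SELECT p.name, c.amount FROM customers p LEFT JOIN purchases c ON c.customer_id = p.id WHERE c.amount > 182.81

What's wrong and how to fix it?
Bug: Filtering c.amount in WHERE discards the NULL rows produced by LEFT JOIN, turning it into an inner join

Fix: Move the right-table condition into the ON clause so unmatched parents are kept

Corrected query:
SELECT p.name, c.amount FROM customers p LEFT JOIN purchases c ON c.customer_id = p.id AND c.amount > 182.81

Result:
name  | amount 
------+--------
Eve   | NULL   
Frank | 1803.6 
Grace | 762.76 
Grace | 1386.81
Dave  | 984.01 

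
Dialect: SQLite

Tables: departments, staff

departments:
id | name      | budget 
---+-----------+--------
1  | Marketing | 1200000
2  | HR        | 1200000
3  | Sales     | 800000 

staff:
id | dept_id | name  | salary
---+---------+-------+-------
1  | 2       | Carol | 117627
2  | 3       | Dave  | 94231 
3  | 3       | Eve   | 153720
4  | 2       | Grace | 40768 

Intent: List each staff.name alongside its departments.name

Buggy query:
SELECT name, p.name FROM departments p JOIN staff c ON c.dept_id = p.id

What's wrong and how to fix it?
Bug: 'name' exists in both joined tables, so the database can't tell which one is meant

Fix: Qualify the column with its table alias (c.name)

Corrected query:
SELECT c.name, p.name FROM departments p JOIN staff c ON c.dept_id = p.id

Result:
name  | name 
------+------
Carol | HR   
Dave  | Sales
Eve   | Sales
Grace | HR   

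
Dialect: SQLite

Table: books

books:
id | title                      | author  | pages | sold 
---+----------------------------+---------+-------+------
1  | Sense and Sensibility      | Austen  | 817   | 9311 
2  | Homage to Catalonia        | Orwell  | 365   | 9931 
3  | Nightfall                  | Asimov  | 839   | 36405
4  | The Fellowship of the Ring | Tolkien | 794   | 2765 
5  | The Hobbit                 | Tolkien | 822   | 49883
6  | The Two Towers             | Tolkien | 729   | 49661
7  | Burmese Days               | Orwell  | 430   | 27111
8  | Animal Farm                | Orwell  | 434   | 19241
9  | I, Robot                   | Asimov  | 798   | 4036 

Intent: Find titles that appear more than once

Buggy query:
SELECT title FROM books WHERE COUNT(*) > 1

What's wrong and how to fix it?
Bug: COUNT(*) is an aggregate and cannot be used in WHERE

Fix: Group first, then use HAVING for the count condition

Corrected query:
SELECT title FROM books GROUP BY title HAVING COUNT(*) > 1

Result:
(no rows)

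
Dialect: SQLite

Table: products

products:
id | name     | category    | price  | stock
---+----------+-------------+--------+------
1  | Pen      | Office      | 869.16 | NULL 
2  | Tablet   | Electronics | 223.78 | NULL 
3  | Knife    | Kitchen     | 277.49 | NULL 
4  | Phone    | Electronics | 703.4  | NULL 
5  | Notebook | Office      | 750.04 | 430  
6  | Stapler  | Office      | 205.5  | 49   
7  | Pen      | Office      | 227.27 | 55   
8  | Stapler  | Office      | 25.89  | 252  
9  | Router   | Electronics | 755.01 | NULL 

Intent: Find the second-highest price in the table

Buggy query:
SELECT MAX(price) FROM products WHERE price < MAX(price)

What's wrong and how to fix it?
Bug: The inner MAX is an aggregate inside WHERE, which is not allowed

Fix: Put the inner MAX in a scalar subquery

Corrected query:
SELECT MAX(price) FROM products WHERE price < (SELECT MAX(price) FROM products)

Result:
MAX(price)
----------
755.01    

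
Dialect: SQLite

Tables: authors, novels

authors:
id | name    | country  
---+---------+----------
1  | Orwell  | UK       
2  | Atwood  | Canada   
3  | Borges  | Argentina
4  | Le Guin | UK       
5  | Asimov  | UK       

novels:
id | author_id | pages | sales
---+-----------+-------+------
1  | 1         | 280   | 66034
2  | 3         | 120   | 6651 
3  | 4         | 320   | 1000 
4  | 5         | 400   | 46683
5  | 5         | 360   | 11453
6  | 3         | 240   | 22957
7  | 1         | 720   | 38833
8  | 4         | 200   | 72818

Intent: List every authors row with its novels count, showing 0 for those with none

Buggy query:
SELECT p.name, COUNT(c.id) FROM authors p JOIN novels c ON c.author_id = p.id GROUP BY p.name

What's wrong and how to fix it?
Bug: INNER JOIN drops authors rows that have no matching novels rows

Fix: Switch to LEFT JOIN to retain unmatched parent rows

Corrected query:
SELECT p.name, COUNT(c.id) FROM authors p LEFT JOIN novels c ON c.author_id = p.id GROUP BY p.name

Result:
name    | COUNT(c.id)
--------+------------
Asimov  | 2          
Atwood  | 0          
Borges  | 2          
Le Guin | 2          
Orwell  | 2          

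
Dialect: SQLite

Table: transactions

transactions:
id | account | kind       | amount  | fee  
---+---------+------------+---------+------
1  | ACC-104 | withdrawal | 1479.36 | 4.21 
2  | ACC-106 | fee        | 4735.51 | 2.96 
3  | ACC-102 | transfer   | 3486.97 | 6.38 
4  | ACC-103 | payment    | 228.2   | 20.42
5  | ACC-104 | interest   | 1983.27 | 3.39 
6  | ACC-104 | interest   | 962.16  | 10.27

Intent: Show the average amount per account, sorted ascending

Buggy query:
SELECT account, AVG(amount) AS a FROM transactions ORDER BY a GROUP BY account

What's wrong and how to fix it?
Bug: GROUP BY must precede ORDER BY

Fix: Move ORDER BY to the end, after GROUP BY

Corrected query:
SELECT account, AVG(amount) AS a FROM transactions GROUP BY account ORDER BY a

Result:
account | a      
--------+--------
ACC-103 | 228.2  
ACC-104 | 1474.93
ACC-102 | 3486.97
ACC-106 | 4735.51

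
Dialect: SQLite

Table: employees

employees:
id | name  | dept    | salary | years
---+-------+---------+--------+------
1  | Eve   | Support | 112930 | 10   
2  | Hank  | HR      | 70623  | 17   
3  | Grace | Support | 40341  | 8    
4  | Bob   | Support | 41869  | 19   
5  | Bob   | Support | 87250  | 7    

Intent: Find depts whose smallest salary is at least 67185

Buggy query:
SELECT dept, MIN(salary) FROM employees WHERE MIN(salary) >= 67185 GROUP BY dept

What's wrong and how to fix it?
Bug: MIN() in WHERE is a misuse of aggregate

Fix: Use HAVING for the per-group MIN condition

Corrected query:
SELECT dept, MIN(salary) FROM employees GROUP BY dept HAVING MIN(salary) >= 67185

Result:
dept | MIN(salary)
-----+------------
HR   | 70623      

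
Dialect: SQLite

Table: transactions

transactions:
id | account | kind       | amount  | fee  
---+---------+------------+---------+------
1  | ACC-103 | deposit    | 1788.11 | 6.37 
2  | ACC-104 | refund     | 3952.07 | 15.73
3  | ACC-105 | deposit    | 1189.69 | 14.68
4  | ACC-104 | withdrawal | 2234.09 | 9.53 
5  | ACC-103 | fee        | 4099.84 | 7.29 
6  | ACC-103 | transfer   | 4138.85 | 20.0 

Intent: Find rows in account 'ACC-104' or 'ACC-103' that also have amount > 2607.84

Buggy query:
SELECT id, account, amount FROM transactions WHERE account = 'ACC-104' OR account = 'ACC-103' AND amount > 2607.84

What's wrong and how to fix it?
Bug: AND binds tighter than OR, so this parses as account = 'ACC-104' OR (account = 'ACC-103' AND amount > 2607.84)

Fix: Add parentheses around the OR so the AND applies to both alternatives

Corrected query:
SELECT id, account, amount FROM transactions WHERE (account = 'ACC-104' OR account = 'ACC-103') AND amount > 2607.84

Result:
id | account | amount 
---+---------+--------
2  | ACC-104 | 3952.07
5  | ACC-103 | 4099.84
6  | ACC-103 | 4138.85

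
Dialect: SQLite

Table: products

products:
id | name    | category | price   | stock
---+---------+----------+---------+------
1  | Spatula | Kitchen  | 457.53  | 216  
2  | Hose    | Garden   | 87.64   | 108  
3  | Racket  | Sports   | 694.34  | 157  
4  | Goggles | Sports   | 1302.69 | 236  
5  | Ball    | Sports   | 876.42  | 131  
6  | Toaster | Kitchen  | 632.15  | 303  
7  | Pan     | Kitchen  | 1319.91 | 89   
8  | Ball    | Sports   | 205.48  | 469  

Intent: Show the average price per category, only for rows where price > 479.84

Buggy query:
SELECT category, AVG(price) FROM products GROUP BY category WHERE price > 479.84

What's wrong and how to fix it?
Bug: Row-level WHERE must come before GROUP BY in the clause order

Fix: Move the WHERE clause before GROUP BY

Corrected query:
SELECT category, AVG(price) FROM products WHERE price > 479.84 GROUP BY category

Result:
category | AVG(price)
---------+-----------
Kitchen  | 976.03    
Sports   | 957.816667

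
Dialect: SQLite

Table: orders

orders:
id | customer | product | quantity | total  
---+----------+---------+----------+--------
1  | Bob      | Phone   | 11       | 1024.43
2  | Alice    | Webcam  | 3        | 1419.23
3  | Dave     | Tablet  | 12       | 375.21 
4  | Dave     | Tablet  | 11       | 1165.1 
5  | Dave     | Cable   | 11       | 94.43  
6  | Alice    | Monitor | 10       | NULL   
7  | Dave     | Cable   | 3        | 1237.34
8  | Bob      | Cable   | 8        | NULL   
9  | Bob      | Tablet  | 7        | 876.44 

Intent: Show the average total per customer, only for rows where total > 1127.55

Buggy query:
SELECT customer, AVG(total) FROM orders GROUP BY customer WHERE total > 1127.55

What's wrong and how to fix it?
Bug: WHERE cannot follow GROUP BY

Fix: Place WHERE between FROM and GROUP BY

Corrected query:
SELECT customer, AVG(total) FROM orders WHERE total > 1127.55 GROUP BY customer

Result:
customer | AVG(total)
---------+-----------
Alice    | 1419.23   
Dave     | 1201.22   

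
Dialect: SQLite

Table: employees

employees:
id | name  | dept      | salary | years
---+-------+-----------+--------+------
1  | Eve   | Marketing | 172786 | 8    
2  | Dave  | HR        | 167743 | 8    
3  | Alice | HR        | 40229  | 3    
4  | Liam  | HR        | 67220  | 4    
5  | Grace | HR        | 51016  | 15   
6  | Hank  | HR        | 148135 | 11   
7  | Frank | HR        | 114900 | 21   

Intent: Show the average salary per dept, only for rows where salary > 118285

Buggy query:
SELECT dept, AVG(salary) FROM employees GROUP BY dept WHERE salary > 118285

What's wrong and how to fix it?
Bug: WHERE cannot follow GROUP BY

Fix: Move the WHERE clause before GROUP BY

Corrected query:
SELECT dept, AVG(salary) FROM employees WHERE salary > 118285 GROUP BY dept

Result:
dept      | AVG(salary)
----------+------------
HR        | 157939     
Marketing | 172786     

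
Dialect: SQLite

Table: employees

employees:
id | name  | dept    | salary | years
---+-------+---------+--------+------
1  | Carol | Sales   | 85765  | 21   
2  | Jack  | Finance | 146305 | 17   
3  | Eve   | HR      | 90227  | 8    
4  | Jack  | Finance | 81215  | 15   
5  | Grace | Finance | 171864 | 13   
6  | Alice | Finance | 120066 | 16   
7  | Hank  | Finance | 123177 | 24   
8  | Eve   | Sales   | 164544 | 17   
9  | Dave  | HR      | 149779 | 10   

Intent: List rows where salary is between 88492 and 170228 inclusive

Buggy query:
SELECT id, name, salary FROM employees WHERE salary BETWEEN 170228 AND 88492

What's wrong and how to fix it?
Bug: The bounds are reversed; BETWEEN a AND b requires a <= b to match anything

Fix: Write BETWEEN 88492 AND 170228

Corrected query:
SELECT id, name, salary FROM employees WHERE salary BETWEEN 88492 AND 170228

Result:
id | name  | salary
---+-------+-------
2  | Jack  | 146305
3  | Eve   | 90227 
6  | Alice | 120066
7  | Hank  | 123177
8  | Eve   | 164544
9  | Dave  | 149779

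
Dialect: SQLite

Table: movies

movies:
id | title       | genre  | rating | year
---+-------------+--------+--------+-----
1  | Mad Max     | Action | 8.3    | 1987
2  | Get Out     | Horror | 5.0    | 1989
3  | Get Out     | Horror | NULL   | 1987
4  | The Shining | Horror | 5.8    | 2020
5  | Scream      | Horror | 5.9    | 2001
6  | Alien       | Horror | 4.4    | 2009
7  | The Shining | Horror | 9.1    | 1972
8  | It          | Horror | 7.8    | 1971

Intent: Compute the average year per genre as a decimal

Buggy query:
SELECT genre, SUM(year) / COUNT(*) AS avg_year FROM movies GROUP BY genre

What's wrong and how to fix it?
Bug: Both operands are integers, so '/' performs integer division and truncates

Fix: Multiply by 1.0 (or CAST to REAL) to force floating-point division

Corrected query:
SELECT genre, SUM(year) * 1.0 / COUNT(*) AS avg_year FROM movies GROUP BY genre

Result:
genre  | avg_year   
-------+------------
Action | 1987       
Horror | 1992.714286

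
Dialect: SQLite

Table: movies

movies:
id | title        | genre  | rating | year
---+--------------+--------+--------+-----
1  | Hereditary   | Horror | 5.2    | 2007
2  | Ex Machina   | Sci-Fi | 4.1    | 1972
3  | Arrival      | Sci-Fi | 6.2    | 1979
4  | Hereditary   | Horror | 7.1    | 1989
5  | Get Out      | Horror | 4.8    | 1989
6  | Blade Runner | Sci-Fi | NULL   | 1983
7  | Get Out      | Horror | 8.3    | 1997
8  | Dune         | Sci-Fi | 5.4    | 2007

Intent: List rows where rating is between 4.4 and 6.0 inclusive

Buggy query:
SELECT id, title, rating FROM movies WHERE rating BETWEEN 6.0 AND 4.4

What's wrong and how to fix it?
Bug: The bounds are reversed; BETWEEN a AND b requires a <= b to match anything

Fix: Write BETWEEN 4.4 AND 6.0

Corrected query:
SELECT id, title, rating FROM movies WHERE rating BETWEEN 4.4 AND 6.0

Result:
id | title      | rating
---+------------+-------
1  | Hereditary | 5.2   
5  | Get Out    | 4.8   
8  | Dune       | 5.4   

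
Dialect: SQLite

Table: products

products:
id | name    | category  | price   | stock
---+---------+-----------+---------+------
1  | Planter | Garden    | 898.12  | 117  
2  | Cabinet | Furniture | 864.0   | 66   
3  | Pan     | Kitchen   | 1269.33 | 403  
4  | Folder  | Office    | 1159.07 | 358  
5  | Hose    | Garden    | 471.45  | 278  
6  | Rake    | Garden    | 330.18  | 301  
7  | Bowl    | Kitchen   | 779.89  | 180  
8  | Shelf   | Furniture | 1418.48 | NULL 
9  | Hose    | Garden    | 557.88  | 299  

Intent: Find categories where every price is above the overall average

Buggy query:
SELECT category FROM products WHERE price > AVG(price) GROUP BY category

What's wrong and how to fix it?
Bug: WHERE evaluates per row before aggregation, so AVG() is unavailable

Fix: Use a subquery for AVG and a HAVING MIN(...) filter so the condition holds for every row in the group

Corrected query:
SELECT category FROM products GROUP BY category HAVING MIN(price) > (SELECT AVG(price) FROM products)

Result:
category 
---------
Furniture
Office   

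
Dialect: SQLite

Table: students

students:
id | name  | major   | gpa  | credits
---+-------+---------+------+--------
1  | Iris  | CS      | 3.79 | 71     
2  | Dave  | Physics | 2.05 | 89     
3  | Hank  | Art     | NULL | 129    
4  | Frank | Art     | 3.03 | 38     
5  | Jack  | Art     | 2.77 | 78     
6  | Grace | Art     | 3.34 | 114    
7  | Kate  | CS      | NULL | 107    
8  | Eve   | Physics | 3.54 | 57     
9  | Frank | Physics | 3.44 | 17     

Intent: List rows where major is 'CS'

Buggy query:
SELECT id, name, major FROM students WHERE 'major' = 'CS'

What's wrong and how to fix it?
Bug: 'major' in single quotes is a string literal, not the column; the comparison is literal-vs-literal and never true

Fix: Reference the column as major without single quotes

Corrected query:
SELECT id, name, major FROM students WHERE major = 'CS'

Result:
id | name | major
---+------+------
1  | Iris | CS   
7  | Kate | CS   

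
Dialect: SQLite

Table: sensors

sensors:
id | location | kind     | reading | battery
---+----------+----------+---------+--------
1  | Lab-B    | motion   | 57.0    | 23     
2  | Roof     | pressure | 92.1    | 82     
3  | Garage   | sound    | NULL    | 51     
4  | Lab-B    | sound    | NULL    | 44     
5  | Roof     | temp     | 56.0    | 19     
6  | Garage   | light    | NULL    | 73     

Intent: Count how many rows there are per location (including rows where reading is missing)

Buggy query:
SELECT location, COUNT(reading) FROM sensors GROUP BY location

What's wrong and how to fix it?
Bug: COUNT(column) counts non-NULL values only; rows with NULL reading aren't counted

Fix: Use COUNT(*) to count all rows regardless of NULL

Corrected query:
SELECT location, COUNT(*) FROM sensors GROUP BY location

Result:
location | COUNT(*)
---------+---------
Garage   | 2       
Lab-B    | 2       
Roof     | 2       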